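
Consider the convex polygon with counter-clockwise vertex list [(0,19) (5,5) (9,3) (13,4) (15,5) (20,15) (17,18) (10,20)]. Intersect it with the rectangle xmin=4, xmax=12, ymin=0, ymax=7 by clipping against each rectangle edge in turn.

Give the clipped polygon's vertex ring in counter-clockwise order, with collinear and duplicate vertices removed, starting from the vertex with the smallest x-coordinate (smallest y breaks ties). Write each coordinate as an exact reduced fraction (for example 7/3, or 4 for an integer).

Clipped polygon: [(30/7,7) (5,5) (9,3) (12,15/4) (12,7)]

1. After x ≥ 4: [(4,97/5) (4,39/5) (5,5) (9,3) (13,4) (15,5) (20,15) (17,18) (10,20)]
2. After x ≤ 12: [(4,97/5) (4,39/5) (5,5) (9,3) (12,15/4) (12,136/7) (10,20)]
3. After y ≥ 0: [(4,97/5) (4,39/5) (5,5) (9,3) (12,15/4) (12,136/7) (10,20)]
4. After y ≤ 7: [(30/7,7) (5,5) (9,3) (12,15/4) (12,7)]
5. Canonical ring: [(30/7,7) (5,5) (9,3) (12,15/4) (12,7)]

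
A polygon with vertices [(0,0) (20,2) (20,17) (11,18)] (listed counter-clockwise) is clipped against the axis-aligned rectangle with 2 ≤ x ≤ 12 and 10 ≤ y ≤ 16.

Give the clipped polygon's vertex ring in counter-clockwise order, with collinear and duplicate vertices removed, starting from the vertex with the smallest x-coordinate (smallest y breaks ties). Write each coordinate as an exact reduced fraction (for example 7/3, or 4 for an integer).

Clipped polygon: [(55/9,10) (12,10) (12,16) (88/9,16)]

1. After x ≥ 2: [(2,36/11) (2,1/5) (20,2) (20,17) (11,18)]
2. After x ≤ 12: [(2,36/11) (2,1/5) (12,6/5) (12,161/9) (11,18)]
3. After y ≥ 10: [(55/9,10) (12,10) (12,161/9) (11,18)]
4. After y ≤ 16: [(88/9,16) (55/9,10) (12,10) (12,16)]
5. Canonical ring: [(55/9,10) (12,10) (12,16) (88/9,16)]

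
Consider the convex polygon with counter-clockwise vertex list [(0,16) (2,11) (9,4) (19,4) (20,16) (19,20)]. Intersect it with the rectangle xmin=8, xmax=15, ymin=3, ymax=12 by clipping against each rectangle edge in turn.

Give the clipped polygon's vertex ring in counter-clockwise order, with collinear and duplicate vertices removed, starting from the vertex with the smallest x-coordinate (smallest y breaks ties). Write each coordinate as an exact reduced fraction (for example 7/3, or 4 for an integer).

Clipped polygon: [(8,5) (9,4) (15,4) (15,12) (8,12)]

1. After x ≥ 8: [(8,336/19) (8,5) (9,4) (19,4) (20,16) (19,20)]
2. After x ≤ 15: [(15,364/19) (8,336/19) (8,5) (9,4) (15,4)]
3. After y ≥ 3: [(15,364/19) (8,336/19) (8,5) (9,4) (15,4)]
4. After y ≤ 12: [(15,12) (8,12) (8,5) (9,4) (15,4)]
5. Canonical ring: [(8,5) (9,4) (15,4) (15,12) (8,12)]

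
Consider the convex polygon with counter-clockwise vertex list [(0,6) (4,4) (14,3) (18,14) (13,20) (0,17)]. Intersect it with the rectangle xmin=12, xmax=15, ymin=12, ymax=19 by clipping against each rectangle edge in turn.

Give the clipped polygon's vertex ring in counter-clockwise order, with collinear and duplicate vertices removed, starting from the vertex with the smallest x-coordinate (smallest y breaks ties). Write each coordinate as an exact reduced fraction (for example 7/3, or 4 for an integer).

1. After x ≥ 12: [(12,16/5) (14,3) (18,14) (13,20) (12,257/13)]
2. After x ≤ 15: [(12,16/5) (14,3) (15,23/4) (15,88/5) (13,20) (12,257/13)]
3. After y ≥ 12: [(12,12) (15,12) (15,88/5) (13,20) (12,257/13)]
4. After y ≤ 19: [(12,19) (12,12) (15,12) (15,88/5) (83/6,19)]
5. Canonical ring: [(12,12) (15,12) (15,88/5) (83/6,19) (12,19)]

Clipped polygon: [(12,12) (15,12) (15,88/5) (83/6,19) (12,19)]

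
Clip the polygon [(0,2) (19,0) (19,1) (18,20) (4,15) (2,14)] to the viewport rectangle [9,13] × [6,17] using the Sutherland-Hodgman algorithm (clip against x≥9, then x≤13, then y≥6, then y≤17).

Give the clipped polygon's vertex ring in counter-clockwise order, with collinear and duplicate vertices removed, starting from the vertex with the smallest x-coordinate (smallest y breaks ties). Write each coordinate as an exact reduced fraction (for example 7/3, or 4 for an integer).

1. After x ≥ 9: [(9,20/19) (19,0) (19,1) (18,20) (9,235/14)]
2. After x ≤ 13: [(9,20/19) (13,12/19) (13,255/14) (9,235/14)]
3. After y ≥ 6: [(9,6) (13,6) (13,255/14) (9,235/14)]
4. After y ≤ 17: [(9,6) (13,6) (13,17) (48/5,17) (9,235/14)]
5. Canonical ring: [(9,6) (13,6) (13,17) (48/5,17) (9,235/14)]

Clipped polygon: [(9,6) (13,6) (13,17) (48/5,17) (9,235/14)]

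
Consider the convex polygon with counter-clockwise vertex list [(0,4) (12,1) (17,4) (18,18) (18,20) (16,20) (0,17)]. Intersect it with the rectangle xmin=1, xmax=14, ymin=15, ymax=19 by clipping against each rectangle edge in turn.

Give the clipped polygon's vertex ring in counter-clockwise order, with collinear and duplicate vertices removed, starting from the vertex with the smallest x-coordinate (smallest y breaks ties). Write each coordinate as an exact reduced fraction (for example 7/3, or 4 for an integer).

Clipped polygon: [(1,15) (14,15) (14,19) (32/3,19) (1,275/16)]

1. After x ≥ 1: [(1,15/4) (12,1) (17,4) (18,18) (18,20) (16,20) (1,275/16)]
2. After x ≤ 14: [(1,15/4) (12,1) (14,11/5) (14,157/8) (1,275/16)]
3. After y ≥ 15: [(1,15) (14,15) (14,157/8) (1,275/16)]
4. After y ≤ 19: [(1,15) (14,15) (14,19) (32/3,19) (1,275/16)]
5. Canonical ring: [(1,15) (14,15) (14,19) (32/3,19) (1,275/16)]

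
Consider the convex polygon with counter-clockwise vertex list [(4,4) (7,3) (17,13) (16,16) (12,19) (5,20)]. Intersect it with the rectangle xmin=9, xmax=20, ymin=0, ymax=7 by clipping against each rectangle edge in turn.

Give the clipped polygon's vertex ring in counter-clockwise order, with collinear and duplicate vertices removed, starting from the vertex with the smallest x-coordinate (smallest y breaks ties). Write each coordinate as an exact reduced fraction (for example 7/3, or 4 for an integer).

1. After x ≥ 9: [(9,5) (17,13) (16,16) (12,19) (9,136/7)]
2. After x ≤ 20: [(9,5) (17,13) (16,16) (12,19) (9,136/7)]
3. After y ≥ 0: [(9,5) (17,13) (16,16) (12,19) (9,136/7)]
4. After y ≤ 7: [(9,7) (9,5) (11,7)]
5. Canonical ring: [(9,5) (11,7) (9,7)]

Clipped polygon: [(9,5) (11,7) (9,7)]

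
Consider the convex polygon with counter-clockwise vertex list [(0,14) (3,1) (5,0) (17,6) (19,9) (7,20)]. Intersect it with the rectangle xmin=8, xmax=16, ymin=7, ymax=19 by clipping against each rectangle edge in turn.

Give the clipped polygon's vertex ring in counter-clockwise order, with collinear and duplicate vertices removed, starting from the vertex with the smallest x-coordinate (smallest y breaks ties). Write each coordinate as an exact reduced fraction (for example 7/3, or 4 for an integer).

Clipped polygon: [(8,7) (16,7) (16,47/4) (89/11,19) (8,19)]

1. After x ≥ 8: [(8,3/2) (17,6) (19,9) (8,229/12)]
2. After x ≤ 16: [(8,3/2) (16,11/2) (16,47/4) (8,229/12)]
3. After y ≥ 7: [(8,7) (16,7) (16,47/4) (8,229/12)]
4. After y ≤ 19: [(8,19) (8,7) (16,7) (16,47/4) (89/11,19)]
5. Canonical ring: [(8,7) (16,7) (16,47/4) (89/11,19) (8,19)]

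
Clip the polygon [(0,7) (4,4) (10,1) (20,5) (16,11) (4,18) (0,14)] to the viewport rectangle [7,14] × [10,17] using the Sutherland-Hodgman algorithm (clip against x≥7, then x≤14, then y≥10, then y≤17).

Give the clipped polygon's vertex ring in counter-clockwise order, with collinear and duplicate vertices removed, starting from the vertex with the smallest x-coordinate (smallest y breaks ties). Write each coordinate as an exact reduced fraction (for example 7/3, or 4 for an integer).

1. After x ≥ 7: [(7,5/2) (10,1) (20,5) (16,11) (7,65/4)]
2. After x ≤ 14: [(7,5/2) (10,1) (14,13/5) (14,73/6) (7,65/4)]
3. After y ≥ 10: [(7,10) (14,10) (14,73/6) (7,65/4)]
4. After y ≤ 17: [(7,10) (14,10) (14,73/6) (7,65/4)]
5. Canonical ring: [(7,10) (14,10) (14,73/6) (7,65/4)]

Clipped polygon: [(7,10) (14,10) (14,73/6) (7,65/4)]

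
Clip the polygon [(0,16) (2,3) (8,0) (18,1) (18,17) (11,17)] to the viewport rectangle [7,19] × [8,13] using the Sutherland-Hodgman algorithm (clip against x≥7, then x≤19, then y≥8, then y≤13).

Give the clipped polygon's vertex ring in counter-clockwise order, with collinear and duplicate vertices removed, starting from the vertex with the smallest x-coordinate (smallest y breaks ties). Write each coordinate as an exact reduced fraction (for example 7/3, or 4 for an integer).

1. After x ≥ 7: [(7,183/11) (7,1/2) (8,0) (18,1) (18,17) (11,17)]
2. After x ≤ 19: [(7,183/11) (7,1/2) (8,0) (18,1) (18,17) (11,17)]
3. After y ≥ 8: [(7,183/11) (7,8) (18,8) (18,17) (11,17)]
4. After y ≤ 13: [(7,13) (7,8) (18,8) (18,13)]
5. Canonical ring: [(7,8) (18,8) (18,13) (7,13)]

Clipped polygon: [(7,8) (18,8) (18,13) (7,13)]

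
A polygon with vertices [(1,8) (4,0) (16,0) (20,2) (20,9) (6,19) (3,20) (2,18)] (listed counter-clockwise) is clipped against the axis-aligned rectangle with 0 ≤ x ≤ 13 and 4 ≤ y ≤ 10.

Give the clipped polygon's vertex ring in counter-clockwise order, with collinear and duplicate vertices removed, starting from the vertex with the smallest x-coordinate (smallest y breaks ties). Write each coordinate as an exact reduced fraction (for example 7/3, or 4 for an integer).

1. After x ≥ 0: [(1,8) (4,0) (16,0) (20,2) (20,9) (6,19) (3,20) (2,18)]
2. After x ≤ 13: [(1,8) (4,0) (13,0) (13,14) (6,19) (3,20) (2,18)]
3. After y ≥ 4: [(1,8) (5/2,4) (13,4) (13,14) (6,19) (3,20) (2,18)]
4. After y ≤ 10: [(6/5,10) (1,8) (5/2,4) (13,4) (13,10)]
5. Canonical ring: [(1,8) (5/2,4) (13,4) (13,10) (6/5,10)]

Clipped polygon: [(1,8) (5/2,4) (13,4) (13,10) (6/5,10)]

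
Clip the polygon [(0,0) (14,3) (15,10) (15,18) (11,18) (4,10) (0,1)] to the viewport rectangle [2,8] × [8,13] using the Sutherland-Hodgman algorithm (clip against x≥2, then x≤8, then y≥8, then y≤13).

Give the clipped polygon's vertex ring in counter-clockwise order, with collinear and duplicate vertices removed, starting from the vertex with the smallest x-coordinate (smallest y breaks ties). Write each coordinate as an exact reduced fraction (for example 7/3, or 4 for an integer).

Clipped polygon: [(28/9,8) (8,8) (8,13) (53/8,13) (4,10)]

1. After x ≥ 2: [(2,3/7) (14,3) (15,10) (15,18) (11,18) (4,10) (2,11/2)]
2. After x ≤ 8: [(2,3/7) (8,12/7) (8,102/7) (4,10) (2,11/2)]
3. After y ≥ 8: [(8,8) (8,102/7) (4,10) (28/9,8)]
4. After y ≤ 13: [(8,8) (8,13) (53/8,13) (4,10) (28/9,8)]
5. Canonical ring: [(28/9,8) (8,8) (8,13) (53/8,13) (4,10)]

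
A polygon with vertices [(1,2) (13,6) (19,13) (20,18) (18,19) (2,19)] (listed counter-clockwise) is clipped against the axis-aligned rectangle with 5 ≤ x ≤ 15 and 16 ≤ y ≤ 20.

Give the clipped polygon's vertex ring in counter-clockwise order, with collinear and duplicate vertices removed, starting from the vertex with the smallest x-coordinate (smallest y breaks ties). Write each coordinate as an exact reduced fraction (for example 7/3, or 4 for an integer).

1. After x ≥ 5: [(5,10/3) (13,6) (19,13) (20,18) (18,19) (5,19)]
2. After x ≤ 15: [(5,10/3) (13,6) (15,25/3) (15,19) (5,19)]
3. After y ≥ 16: [(5,16) (15,16) (15,19) (5,19)]
4. After y ≤ 20: [(5,16) (15,16) (15,19) (5,19)]
5. Canonical ring: [(5,16) (15,16) (15,19) (5,19)]

Clipped polygon: [(5,16) (15,16) (15,19) (5,19)]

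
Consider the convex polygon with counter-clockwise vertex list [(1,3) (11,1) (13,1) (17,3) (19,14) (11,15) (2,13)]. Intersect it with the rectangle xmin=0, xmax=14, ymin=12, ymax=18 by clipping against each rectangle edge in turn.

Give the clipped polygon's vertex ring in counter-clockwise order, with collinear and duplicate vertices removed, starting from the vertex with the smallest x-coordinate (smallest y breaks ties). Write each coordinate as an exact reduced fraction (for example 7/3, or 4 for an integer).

Clipped polygon: [(19/10,12) (14,12) (14,117/8) (11,15) (2,13)]

1. After x ≥ 0: [(1,3) (11,1) (13,1) (17,3) (19,14) (11,15) (2,13)]
2. After x ≤ 14: [(1,3) (11,1) (13,1) (14,3/2) (14,117/8) (11,15) (2,13)]
3. After y ≥ 12: [(19/10,12) (14,12) (14,117/8) (11,15) (2,13)]
4. After y ≤ 18: [(19/10,12) (14,12) (14,117/8) (11,15) (2,13)]
5. Canonical ring: [(19/10,12) (14,12) (14,117/8) (11,15) (2,13)]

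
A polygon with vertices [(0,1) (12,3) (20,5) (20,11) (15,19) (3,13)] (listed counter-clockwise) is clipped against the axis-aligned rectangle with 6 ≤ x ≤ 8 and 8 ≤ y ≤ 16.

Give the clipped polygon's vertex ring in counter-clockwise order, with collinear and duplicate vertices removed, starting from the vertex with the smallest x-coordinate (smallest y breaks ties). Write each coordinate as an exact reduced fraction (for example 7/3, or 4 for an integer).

1. After x ≥ 6: [(6,2) (12,3) (20,5) (20,11) (15,19) (6,29/2)]
2. After x ≤ 8: [(6,2) (8,7/3) (8,31/2) (6,29/2)]
3. After y ≥ 8: [(6,8) (8,8) (8,31/2) (6,29/2)]
4. After y ≤ 16: [(6,8) (8,8) (8,31/2) (6,29/2)]
5. Canonical ring: [(6,8) (8,8) (8,31/2) (6,29/2)]

Clipped polygon: [(6,8) (8,8) (8,31/2) (6,29/2)]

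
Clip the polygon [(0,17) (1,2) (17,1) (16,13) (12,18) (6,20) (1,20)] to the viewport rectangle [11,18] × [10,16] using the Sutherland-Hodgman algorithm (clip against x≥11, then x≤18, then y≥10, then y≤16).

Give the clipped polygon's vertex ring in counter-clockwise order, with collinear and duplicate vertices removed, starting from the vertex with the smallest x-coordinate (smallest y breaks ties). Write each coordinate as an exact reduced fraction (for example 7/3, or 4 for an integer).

1. After x ≥ 11: [(11,11/8) (17,1) (16,13) (12,18) (11,55/3)]
2. After x ≤ 18: [(11,11/8) (17,1) (16,13) (12,18) (11,55/3)]
3. After y ≥ 10: [(11,10) (65/4,10) (16,13) (12,18) (11,55/3)]
4. After y ≤ 16: [(11,16) (11,10) (65/4,10) (16,13) (68/5,16)]
5. Canonical ring: [(11,10) (65/4,10) (16,13) (68/5,16) (11,16)]

Clipped polygon: [(11,10) (65/4,10) (16,13) (68/5,16) (11,16)]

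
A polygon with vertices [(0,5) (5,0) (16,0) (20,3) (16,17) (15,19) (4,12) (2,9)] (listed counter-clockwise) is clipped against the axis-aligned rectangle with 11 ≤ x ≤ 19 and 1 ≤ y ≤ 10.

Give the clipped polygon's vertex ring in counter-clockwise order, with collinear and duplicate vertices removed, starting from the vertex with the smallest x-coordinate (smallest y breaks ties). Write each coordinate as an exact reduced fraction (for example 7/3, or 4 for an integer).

1. After x ≥ 11: [(11,0) (16,0) (20,3) (16,17) (15,19) (11,181/11)]
2. After x ≤ 19: [(11,0) (16,0) (19,9/4) (19,13/2) (16,17) (15,19) (11,181/11)]
3. After y ≥ 1: [(11,1) (52/3,1) (19,9/4) (19,13/2) (16,17) (15,19) (11,181/11)]
4. After y ≤ 10: [(11,10) (11,1) (52/3,1) (19,9/4) (19,13/2) (18,10)]
5. Canonical ring: [(11,1) (52/3,1) (19,9/4) (19,13/2) (18,10) (11,10)]

Clipped polygon: [(11,1) (52/3,1) (19,9/4) (19,13/2) (18,10) (11,10)]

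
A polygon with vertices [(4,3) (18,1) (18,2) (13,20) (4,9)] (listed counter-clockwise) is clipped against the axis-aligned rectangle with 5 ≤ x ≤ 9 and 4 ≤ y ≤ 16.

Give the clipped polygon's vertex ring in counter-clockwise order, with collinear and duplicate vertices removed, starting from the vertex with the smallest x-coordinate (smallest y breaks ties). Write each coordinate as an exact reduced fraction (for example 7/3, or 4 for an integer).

Clipped polygon: [(5,4) (9,4) (9,136/9) (5,92/9)]

1. After x ≥ 5: [(5,20/7) (18,1) (18,2) (13,20) (5,92/9)]
2. After x ≤ 9: [(5,20/7) (9,16/7) (9,136/9) (5,92/9)]
3. After y ≥ 4: [(5,4) (9,4) (9,136/9) (5,92/9)]
4. After y ≤ 16: [(5,4) (9,4) (9,136/9) (5,92/9)]
5. Canonical ring: [(5,4) (9,4) (9,136/9) (5,92/9)]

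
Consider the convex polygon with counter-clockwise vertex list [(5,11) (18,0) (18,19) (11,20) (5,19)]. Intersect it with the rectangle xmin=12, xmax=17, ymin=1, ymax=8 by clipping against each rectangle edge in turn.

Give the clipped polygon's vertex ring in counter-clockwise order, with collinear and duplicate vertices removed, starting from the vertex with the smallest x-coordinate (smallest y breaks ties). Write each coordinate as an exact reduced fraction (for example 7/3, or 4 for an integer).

1. After x ≥ 12: [(12,66/13) (18,0) (18,19) (12,139/7)]
2. After x ≤ 17: [(12,66/13) (17,11/13) (17,134/7) (12,139/7)]
3. After y ≥ 1: [(12,66/13) (185/11,1) (17,1) (17,134/7) (12,139/7)]
4. After y ≤ 8: [(12,8) (12,66/13) (185/11,1) (17,1) (17,8)]
5. Canonical ring: [(12,66/13) (185/11,1) (17,1) (17,8) (12,8)]

Clipped polygon: [(12,66/13) (185/11,1) (17,1) (17,8) (12,8)]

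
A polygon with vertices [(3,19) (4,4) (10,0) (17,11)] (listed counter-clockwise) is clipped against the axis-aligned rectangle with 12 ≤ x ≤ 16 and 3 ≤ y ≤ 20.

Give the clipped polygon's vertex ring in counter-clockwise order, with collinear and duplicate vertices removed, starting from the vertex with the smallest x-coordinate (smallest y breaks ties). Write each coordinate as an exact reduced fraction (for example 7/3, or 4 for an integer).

1. After x ≥ 12: [(12,97/7) (12,22/7) (17,11)]
2. After x ≤ 16: [(16,81/7) (12,97/7) (12,22/7) (16,66/7)]
3. After y ≥ 3: [(16,81/7) (12,97/7) (12,22/7) (16,66/7)]
4. After y ≤ 20: [(16,81/7) (12,97/7) (12,22/7) (16,66/7)]
5. Canonical ring: [(12,22/7) (16,66/7) (16,81/7) (12,97/7)]

Clipped polygon: [(12,22/7) (16,66/7) (16,81/7) (12,97/7)]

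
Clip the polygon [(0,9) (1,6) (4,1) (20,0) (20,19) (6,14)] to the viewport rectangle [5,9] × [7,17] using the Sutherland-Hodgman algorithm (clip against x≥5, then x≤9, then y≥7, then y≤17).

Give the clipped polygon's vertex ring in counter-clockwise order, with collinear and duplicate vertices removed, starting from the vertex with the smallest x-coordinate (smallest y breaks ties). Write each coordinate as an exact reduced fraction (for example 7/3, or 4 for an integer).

1. After x ≥ 5: [(5,79/6) (5,15/16) (20,0) (20,19) (6,14)]
2. After x ≤ 9: [(5,79/6) (5,15/16) (9,11/16) (9,211/14) (6,14)]
3. After y ≥ 7: [(5,79/6) (5,7) (9,7) (9,211/14) (6,14)]
4. After y ≤ 17: [(5,79/6) (5,7) (9,7) (9,211/14) (6,14)]
5. Canonical ring: [(5,7) (9,7) (9,211/14) (6,14) (5,79/6)]

Clipped polygon: [(5,7) (9,7) (9,211/14) (6,14) (5,79/6)]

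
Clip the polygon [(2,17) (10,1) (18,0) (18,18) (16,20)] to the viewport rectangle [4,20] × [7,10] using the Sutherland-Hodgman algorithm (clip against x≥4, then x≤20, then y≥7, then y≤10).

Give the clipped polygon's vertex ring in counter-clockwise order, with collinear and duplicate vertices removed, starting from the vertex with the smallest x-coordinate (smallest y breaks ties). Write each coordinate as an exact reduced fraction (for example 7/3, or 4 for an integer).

1. After x ≥ 4: [(4,122/7) (4,13) (10,1) (18,0) (18,18) (16,20)]
2. After x ≤ 20: [(4,122/7) (4,13) (10,1) (18,0) (18,18) (16,20)]
3. After y ≥ 7: [(4,122/7) (4,13) (7,7) (18,7) (18,18) (16,20)]
4. After y ≤ 10: [(11/2,10) (7,7) (18,7) (18,10)]
5. Canonical ring: [(11/2,10) (7,7) (18,7) (18,10)]

Clipped polygon: [(11/2,10) (7,7) (18,7) (18,10)]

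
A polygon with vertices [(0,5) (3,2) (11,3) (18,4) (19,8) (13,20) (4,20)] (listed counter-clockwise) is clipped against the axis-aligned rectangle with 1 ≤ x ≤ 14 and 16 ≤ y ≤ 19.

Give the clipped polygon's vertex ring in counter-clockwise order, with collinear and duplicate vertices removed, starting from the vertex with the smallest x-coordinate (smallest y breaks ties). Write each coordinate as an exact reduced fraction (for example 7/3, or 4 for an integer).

Clipped polygon: [(44/15,16) (14,16) (14,18) (27/2,19) (56/15,19)]

1. After x ≥ 1: [(1,35/4) (1,4) (3,2) (11,3) (18,4) (19,8) (13,20) (4,20)]
2. After x ≤ 14: [(1,35/4) (1,4) (3,2) (11,3) (14,24/7) (14,18) (13,20) (4,20)]
3. After y ≥ 16: [(44/15,16) (14,16) (14,18) (13,20) (4,20)]
4. After y ≤ 19: [(56/15,19) (44/15,16) (14,16) (14,18) (27/2,19)]
5. Canonical ring: [(44/15,16) (14,16) (14,18) (27/2,19) (56/15,19)]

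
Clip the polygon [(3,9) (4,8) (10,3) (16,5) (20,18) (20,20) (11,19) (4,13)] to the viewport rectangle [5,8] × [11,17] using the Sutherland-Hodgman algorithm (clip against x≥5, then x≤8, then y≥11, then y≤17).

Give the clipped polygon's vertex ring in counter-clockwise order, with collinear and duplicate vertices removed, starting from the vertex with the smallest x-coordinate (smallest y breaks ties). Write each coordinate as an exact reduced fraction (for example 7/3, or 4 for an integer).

1. After x ≥ 5: [(5,43/6) (10,3) (16,5) (20,18) (20,20) (11,19) (5,97/7)]
2. After x ≤ 8: [(5,43/6) (8,14/3) (8,115/7) (5,97/7)]
3. After y ≥ 11: [(5,11) (8,11) (8,115/7) (5,97/7)]
4. After y ≤ 17: [(5,11) (8,11) (8,115/7) (5,97/7)]
5. Canonical ring: [(5,11) (8,11) (8,115/7) (5,97/7)]

Clipped polygon: [(5,11) (8,11) (8,115/7) (5,97/7)]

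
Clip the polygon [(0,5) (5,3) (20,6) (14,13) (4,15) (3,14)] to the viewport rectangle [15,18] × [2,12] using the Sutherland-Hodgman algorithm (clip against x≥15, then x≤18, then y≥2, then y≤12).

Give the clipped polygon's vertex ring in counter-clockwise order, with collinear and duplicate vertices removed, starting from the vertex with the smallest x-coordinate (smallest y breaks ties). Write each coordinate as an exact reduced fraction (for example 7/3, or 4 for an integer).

1. After x ≥ 15: [(15,5) (20,6) (15,71/6)]
2. After x ≤ 18: [(15,5) (18,28/5) (18,25/3) (15,71/6)]
3. After y ≥ 2: [(15,5) (18,28/5) (18,25/3) (15,71/6)]
4. After y ≤ 12: [(15,5) (18,28/5) (18,25/3) (15,71/6)]
5. Canonical ring: [(15,5) (18,28/5) (18,25/3) (15,71/6)]

Clipped polygon: [(15,5) (18,28/5) (18,25/3) (15,71/6)]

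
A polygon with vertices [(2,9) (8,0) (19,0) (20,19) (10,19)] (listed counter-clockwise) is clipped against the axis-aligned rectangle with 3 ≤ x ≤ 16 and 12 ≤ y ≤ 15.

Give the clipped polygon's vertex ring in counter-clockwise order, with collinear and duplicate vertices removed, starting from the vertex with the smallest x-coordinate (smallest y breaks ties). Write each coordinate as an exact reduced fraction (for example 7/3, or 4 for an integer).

Clipped polygon: [(22/5,12) (16,12) (16,15) (34/5,15)]

1. After x ≥ 3: [(3,41/4) (3,15/2) (8,0) (19,0) (20,19) (10,19)]
2. After x ≤ 16: [(3,41/4) (3,15/2) (8,0) (16,0) (16,19) (10,19)]
3. After y ≥ 12: [(22/5,12) (16,12) (16,19) (10,19)]
4. After y ≤ 15: [(34/5,15) (22/5,12) (16,12) (16,15)]
5. Canonical ring: [(22/5,12) (16,12) (16,15) (34/5,15)]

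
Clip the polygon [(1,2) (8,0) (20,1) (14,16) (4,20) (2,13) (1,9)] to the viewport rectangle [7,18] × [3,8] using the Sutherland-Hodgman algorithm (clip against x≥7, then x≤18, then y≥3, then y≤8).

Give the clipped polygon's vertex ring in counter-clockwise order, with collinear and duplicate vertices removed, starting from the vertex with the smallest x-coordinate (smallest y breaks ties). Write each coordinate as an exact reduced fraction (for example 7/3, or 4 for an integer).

Clipped polygon: [(7,3) (18,3) (18,6) (86/5,8) (7,8)]

1. After x ≥ 7: [(7,2/7) (8,0) (20,1) (14,16) (7,94/5)]
2. After x ≤ 18: [(7,2/7) (8,0) (18,5/6) (18,6) (14,16) (7,94/5)]
3. After y ≥ 3: [(7,3) (18,3) (18,6) (14,16) (7,94/5)]
4. After y ≤ 8: [(7,8) (7,3) (18,3) (18,6) (86/5,8)]
5. Canonical ring: [(7,3) (18,3) (18,6) (86/5,8) (7,8)]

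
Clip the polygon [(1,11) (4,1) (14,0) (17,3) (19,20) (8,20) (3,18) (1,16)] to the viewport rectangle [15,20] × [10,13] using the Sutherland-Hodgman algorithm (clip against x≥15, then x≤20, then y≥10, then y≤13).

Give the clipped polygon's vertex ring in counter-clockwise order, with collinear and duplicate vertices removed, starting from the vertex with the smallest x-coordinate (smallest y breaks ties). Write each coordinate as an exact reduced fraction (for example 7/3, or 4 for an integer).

1. After x ≥ 15: [(15,1) (17,3) (19,20) (15,20)]
2. After x ≤ 20: [(15,1) (17,3) (19,20) (15,20)]
3. After y ≥ 10: [(15,10) (303/17,10) (19,20) (15,20)]
4. After y ≤ 13: [(15,13) (15,10) (303/17,10) (309/17,13)]
5. Canonical ring: [(15,10) (303/17,10) (309/17,13) (15,13)]

Clipped polygon: [(15,10) (303/17,10) (309/17,13) (15,13)]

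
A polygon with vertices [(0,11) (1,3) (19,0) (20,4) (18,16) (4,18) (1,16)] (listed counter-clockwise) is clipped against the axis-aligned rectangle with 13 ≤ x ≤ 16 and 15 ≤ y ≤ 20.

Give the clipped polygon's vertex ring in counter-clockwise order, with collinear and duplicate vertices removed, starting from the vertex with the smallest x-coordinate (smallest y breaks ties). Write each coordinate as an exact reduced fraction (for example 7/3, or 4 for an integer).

Clipped polygon: [(13,15) (16,15) (16,114/7) (13,117/7)]

1. After x ≥ 13: [(13,1) (19,0) (20,4) (18,16) (13,117/7)]
2. After x ≤ 16: [(13,1) (16,1/2) (16,114/7) (13,117/7)]
3. After y ≥ 15: [(13,15) (16,15) (16,114/7) (13,117/7)]
4. After y ≤ 20: [(13,15) (16,15) (16,114/7) (13,117/7)]
5. Canonical ring: [(13,15) (16,15) (16,114/7) (13,117/7)]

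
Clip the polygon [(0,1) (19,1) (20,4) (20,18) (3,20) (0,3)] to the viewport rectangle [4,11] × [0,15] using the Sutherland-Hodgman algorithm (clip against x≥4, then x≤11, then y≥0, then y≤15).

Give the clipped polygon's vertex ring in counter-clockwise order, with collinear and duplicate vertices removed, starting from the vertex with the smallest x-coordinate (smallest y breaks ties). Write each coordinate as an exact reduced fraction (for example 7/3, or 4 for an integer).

Clipped polygon: [(4,1) (11,1) (11,15) (4,15)]

1. After x ≥ 4: [(4,1) (19,1) (20,4) (20,18) (4,338/17)]
2. After x ≤ 11: [(4,1) (11,1) (11,324/17) (4,338/17)]
3. After y ≥ 0: [(4,1) (11,1) (11,324/17) (4,338/17)]
4. After y ≤ 15: [(4,15) (4,1) (11,1) (11,15)]
5. Canonical ring: [(4,1) (11,1) (11,15) (4,15)]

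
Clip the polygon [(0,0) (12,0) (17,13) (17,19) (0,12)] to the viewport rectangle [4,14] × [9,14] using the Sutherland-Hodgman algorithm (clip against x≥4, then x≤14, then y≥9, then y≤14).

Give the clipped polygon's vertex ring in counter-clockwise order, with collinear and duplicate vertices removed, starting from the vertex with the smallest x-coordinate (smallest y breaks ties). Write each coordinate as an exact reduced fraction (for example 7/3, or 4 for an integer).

1. After x ≥ 4: [(4,0) (12,0) (17,13) (17,19) (4,232/17)]
2. After x ≤ 14: [(4,0) (12,0) (14,26/5) (14,302/17) (4,232/17)]
3. After y ≥ 9: [(4,9) (14,9) (14,302/17) (4,232/17)]
4. After y ≤ 14: [(4,9) (14,9) (14,14) (34/7,14) (4,232/17)]
5. Canonical ring: [(4,9) (14,9) (14,14) (34/7,14) (4,232/17)]

Clipped polygon: [(4,9) (14,9) (14,14) (34/7,14) (4,232/17)]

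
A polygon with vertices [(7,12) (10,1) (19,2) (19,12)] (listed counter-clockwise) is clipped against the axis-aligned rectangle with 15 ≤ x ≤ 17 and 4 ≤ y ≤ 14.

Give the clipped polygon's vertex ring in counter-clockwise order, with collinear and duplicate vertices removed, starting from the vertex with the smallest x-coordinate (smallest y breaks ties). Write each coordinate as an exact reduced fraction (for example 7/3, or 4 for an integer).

1. After x ≥ 15: [(15,12) (15,14/9) (19,2) (19,12)]
2. After x ≤ 17: [(17,12) (15,12) (15,14/9) (17,16/9)]
3. After y ≥ 4: [(17,4) (17,12) (15,12) (15,4)]
4. After y ≤ 14: [(17,4) (17,12) (15,12) (15,4)]
5. Canonical ring: [(15,4) (17,4) (17,12) (15,12)]

Clipped polygon: [(15,4) (17,4) (17,12) (15,12)]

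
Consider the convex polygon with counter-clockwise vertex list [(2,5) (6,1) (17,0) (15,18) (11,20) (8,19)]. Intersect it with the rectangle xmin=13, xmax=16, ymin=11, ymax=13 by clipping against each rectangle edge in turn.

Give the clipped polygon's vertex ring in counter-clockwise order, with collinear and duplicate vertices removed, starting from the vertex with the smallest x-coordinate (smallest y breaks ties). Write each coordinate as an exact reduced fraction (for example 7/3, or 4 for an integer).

1. After x ≥ 13: [(13,4/11) (17,0) (15,18) (13,19)]
2. After x ≤ 16: [(13,4/11) (16,1/11) (16,9) (15,18) (13,19)]
3. After y ≥ 11: [(13,11) (142/9,11) (15,18) (13,19)]
4. After y ≤ 13: [(13,13) (13,11) (142/9,11) (140/9,13)]
5. Canonical ring: [(13,11) (142/9,11) (140/9,13) (13,13)]

Clipped polygon: [(13,11) (142/9,11) (140/9,13) (13,13)]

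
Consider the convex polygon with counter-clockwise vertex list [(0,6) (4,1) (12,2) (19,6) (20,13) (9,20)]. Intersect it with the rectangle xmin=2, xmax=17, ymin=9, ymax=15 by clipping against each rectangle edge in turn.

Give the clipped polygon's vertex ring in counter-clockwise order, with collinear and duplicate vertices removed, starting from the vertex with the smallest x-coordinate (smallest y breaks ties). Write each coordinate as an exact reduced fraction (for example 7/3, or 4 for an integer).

Clipped polygon: [(2,9) (17,9) (17,164/11) (118/7,15) (81/14,15) (2,82/9)]

1. After x ≥ 2: [(2,82/9) (2,7/2) (4,1) (12,2) (19,6) (20,13) (9,20)]
2. After x ≤ 17: [(2,82/9) (2,7/2) (4,1) (12,2) (17,34/7) (17,164/11) (9,20)]
3. After y ≥ 9: [(2,82/9) (2,9) (17,9) (17,164/11) (9,20)]
4. After y ≤ 15: [(81/14,15) (2,82/9) (2,9) (17,9) (17,164/11) (118/7,15)]
5. Canonical ring: [(2,9) (17,9) (17,164/11) (118/7,15) (81/14,15) (2,82/9)]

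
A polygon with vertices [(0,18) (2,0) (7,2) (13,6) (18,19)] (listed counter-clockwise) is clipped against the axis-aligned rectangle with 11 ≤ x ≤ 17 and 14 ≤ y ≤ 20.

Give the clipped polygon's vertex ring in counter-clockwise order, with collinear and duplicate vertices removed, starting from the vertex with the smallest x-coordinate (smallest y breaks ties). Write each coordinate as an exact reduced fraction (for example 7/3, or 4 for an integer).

1. After x ≥ 11: [(11,335/18) (11,14/3) (13,6) (18,19)]
2. After x ≤ 17: [(17,341/18) (11,335/18) (11,14/3) (13,6) (17,82/5)]
3. After y ≥ 14: [(17,341/18) (11,335/18) (11,14) (209/13,14) (17,82/5)]
4. After y ≤ 20: [(17,341/18) (11,335/18) (11,14) (209/13,14) (17,82/5)]
5. Canonical ring: [(11,14) (209/13,14) (17,82/5) (17,341/18) (11,335/18)]

Clipped polygon: [(11,14) (209/13,14) (17,82/5) (17,341/18) (11,335/18)]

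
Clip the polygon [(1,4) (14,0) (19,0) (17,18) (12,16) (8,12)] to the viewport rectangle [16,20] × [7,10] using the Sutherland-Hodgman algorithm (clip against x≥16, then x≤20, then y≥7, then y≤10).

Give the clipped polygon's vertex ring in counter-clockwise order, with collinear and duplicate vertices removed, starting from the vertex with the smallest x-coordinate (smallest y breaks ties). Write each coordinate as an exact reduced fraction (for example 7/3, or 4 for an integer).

Clipped polygon: [(16,7) (164/9,7) (161/9,10) (16,10)]

1. After x ≥ 16: [(16,0) (19,0) (17,18) (16,88/5)]
2. After x ≤ 20: [(16,0) (19,0) (17,18) (16,88/5)]
3. After y ≥ 7: [(16,7) (164/9,7) (17,18) (16,88/5)]
4. After y ≤ 10: [(16,10) (16,7) (164/9,7) (161/9,10)]
5. Canonical ring: [(16,7) (164/9,7) (161/9,10) (16,10)]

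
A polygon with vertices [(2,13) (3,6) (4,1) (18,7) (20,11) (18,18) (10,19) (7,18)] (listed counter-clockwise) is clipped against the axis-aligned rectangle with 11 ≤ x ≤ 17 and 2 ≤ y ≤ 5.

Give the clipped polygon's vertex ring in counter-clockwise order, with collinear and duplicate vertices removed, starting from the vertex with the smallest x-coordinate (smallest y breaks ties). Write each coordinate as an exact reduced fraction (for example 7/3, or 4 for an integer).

1. After x ≥ 11: [(11,4) (18,7) (20,11) (18,18) (11,151/8)]
2. After x ≤ 17: [(11,4) (17,46/7) (17,145/8) (11,151/8)]
3. After y ≥ 2: [(11,4) (17,46/7) (17,145/8) (11,151/8)]
4. After y ≤ 5: [(11,5) (11,4) (40/3,5)]
5. Canonical ring: [(11,4) (40/3,5) (11,5)]

Clipped polygon: [(11,4) (40/3,5) (11,5)]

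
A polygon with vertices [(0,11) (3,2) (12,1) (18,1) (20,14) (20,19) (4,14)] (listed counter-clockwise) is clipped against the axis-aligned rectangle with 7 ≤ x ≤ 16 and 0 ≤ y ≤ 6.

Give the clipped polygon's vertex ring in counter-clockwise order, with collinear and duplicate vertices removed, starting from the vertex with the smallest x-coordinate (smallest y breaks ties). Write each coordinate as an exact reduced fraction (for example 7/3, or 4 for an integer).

Clipped polygon: [(7,14/9) (12,1) (16,1) (16,6) (7,6)]

1. After x ≥ 7: [(7,14/9) (12,1) (18,1) (20,14) (20,19) (7,239/16)]
2. After x ≤ 16: [(7,14/9) (12,1) (16,1) (16,71/4) (7,239/16)]
3. After y ≥ 0: [(7,14/9) (12,1) (16,1) (16,71/4) (7,239/16)]
4. After y ≤ 6: [(7,6) (7,14/9) (12,1) (16,1) (16,6)]
5. Canonical ring: [(7,14/9) (12,1) (16,1) (16,6) (7,6)]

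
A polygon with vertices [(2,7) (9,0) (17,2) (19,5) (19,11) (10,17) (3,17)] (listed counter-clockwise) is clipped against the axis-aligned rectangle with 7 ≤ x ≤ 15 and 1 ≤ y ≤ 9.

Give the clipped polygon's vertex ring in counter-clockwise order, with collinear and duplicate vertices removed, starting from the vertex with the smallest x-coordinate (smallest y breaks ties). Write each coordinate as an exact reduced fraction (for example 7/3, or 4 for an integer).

1. After x ≥ 7: [(7,2) (9,0) (17,2) (19,5) (19,11) (10,17) (7,17)]
2. After x ≤ 15: [(7,2) (9,0) (15,3/2) (15,41/3) (10,17) (7,17)]
3. After y ≥ 1: [(7,2) (8,1) (13,1) (15,3/2) (15,41/3) (10,17) (7,17)]
4. After y ≤ 9: [(7,9) (7,2) (8,1) (13,1) (15,3/2) (15,9)]
5. Canonical ring: [(7,2) (8,1) (13,1) (15,3/2) (15,9) (7,9)]

Clipped polygon: [(7,2) (8,1) (13,1) (15,3/2) (15,9) (7,9)]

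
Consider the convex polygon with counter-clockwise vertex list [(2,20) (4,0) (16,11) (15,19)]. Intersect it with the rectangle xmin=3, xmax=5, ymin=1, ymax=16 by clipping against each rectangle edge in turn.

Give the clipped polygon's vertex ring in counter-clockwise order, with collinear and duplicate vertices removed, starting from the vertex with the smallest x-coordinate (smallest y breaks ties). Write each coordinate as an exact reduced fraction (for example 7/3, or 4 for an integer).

Clipped polygon: [(3,10) (39/10,1) (5,1) (5,16) (3,16)]

1. After x ≥ 3: [(3,259/13) (3,10) (4,0) (16,11) (15,19)]
2. After x ≤ 5: [(5,257/13) (3,259/13) (3,10) (4,0) (5,11/12)]
3. After y ≥ 1: [(5,1) (5,257/13) (3,259/13) (3,10) (39/10,1)]
4. After y ≤ 16: [(5,1) (5,16) (3,16) (3,10) (39/10,1)]
5. Canonical ring: [(3,10) (39/10,1) (5,1) (5,16) (3,16)]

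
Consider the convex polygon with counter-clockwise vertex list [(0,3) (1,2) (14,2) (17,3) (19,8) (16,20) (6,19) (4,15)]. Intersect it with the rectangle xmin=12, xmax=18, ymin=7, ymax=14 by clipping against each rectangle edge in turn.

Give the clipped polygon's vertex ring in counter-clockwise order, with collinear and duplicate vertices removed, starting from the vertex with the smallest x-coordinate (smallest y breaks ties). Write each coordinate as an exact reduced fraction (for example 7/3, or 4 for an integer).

1. After x ≥ 12: [(12,2) (14,2) (17,3) (19,8) (16,20) (12,98/5)]
2. After x ≤ 18: [(12,2) (14,2) (17,3) (18,11/2) (18,12) (16,20) (12,98/5)]
3. After y ≥ 7: [(12,7) (18,7) (18,12) (16,20) (12,98/5)]
4. After y ≤ 14: [(12,14) (12,7) (18,7) (18,12) (35/2,14)]
5. Canonical ring: [(12,7) (18,7) (18,12) (35/2,14) (12,14)]

Clipped polygon: [(12,7) (18,7) (18,12) (35/2,14) (12,14)]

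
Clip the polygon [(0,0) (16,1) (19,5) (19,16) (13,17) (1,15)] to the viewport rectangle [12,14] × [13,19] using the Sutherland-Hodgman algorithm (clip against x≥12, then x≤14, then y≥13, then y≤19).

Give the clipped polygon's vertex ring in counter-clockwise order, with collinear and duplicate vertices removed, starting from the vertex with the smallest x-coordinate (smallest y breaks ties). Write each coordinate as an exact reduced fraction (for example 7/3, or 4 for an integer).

1. After x ≥ 12: [(12,3/4) (16,1) (19,5) (19,16) (13,17) (12,101/6)]
2. After x ≤ 14: [(12,3/4) (14,7/8) (14,101/6) (13,17) (12,101/6)]
3. After y ≥ 13: [(12,13) (14,13) (14,101/6) (13,17) (12,101/6)]
4. After y ≤ 19: [(12,13) (14,13) (14,101/6) (13,17) (12,101/6)]
5. Canonical ring: [(12,13) (14,13) (14,101/6) (13,17) (12,101/6)]

Clipped polygon: [(12,13) (14,13) (14,101/6) (13,17) (12,101/6)]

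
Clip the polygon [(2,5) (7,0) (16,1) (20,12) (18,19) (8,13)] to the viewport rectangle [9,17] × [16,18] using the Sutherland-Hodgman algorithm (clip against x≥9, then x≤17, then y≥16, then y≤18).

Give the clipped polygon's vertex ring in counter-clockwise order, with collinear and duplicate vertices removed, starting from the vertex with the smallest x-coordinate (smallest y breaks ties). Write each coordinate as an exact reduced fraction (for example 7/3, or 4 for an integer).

Clipped polygon: [(13,16) (17,16) (17,18) (49/3,18)]

1. After x ≥ 9: [(9,2/9) (16,1) (20,12) (18,19) (9,68/5)]
2. After x ≤ 17: [(9,2/9) (16,1) (17,15/4) (17,92/5) (9,68/5)]
3. After y ≥ 16: [(17,16) (17,92/5) (13,16)]
4. After y ≤ 18: [(17,16) (17,18) (49/3,18) (13,16)]
5. Canonical ring: [(13,16) (17,16) (17,18) (49/3,18)]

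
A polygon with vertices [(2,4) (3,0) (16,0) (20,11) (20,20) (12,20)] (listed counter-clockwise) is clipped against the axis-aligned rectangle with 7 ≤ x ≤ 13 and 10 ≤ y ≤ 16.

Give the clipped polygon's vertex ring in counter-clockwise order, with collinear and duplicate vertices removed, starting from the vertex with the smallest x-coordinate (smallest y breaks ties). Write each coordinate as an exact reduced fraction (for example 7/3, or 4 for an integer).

1. After x ≥ 7: [(7,12) (7,0) (16,0) (20,11) (20,20) (12,20)]
2. After x ≤ 13: [(7,12) (7,0) (13,0) (13,20) (12,20)]
3. After y ≥ 10: [(7,12) (7,10) (13,10) (13,20) (12,20)]
4. After y ≤ 16: [(19/2,16) (7,12) (7,10) (13,10) (13,16)]
5. Canonical ring: [(7,10) (13,10) (13,16) (19/2,16) (7,12)]

Clipped polygon: [(7,10) (13,10) (13,16) (19/2,16) (7,12)]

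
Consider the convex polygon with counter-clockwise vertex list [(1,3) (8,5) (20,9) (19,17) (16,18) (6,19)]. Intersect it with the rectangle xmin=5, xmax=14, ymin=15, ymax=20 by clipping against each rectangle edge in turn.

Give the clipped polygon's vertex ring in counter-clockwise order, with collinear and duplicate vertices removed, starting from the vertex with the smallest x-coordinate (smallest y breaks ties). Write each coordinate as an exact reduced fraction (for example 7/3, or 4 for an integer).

Clipped polygon: [(5,15) (14,15) (14,91/5) (6,19) (5,79/5)]

1. After x ≥ 5: [(5,79/5) (5,29/7) (8,5) (20,9) (19,17) (16,18) (6,19)]
2. After x ≤ 14: [(5,79/5) (5,29/7) (8,5) (14,7) (14,91/5) (6,19)]
3. After y ≥ 15: [(5,79/5) (5,15) (14,15) (14,91/5) (6,19)]
4. After y ≤ 20: [(5,79/5) (5,15) (14,15) (14,91/5) (6,19)]
5. Canonical ring: [(5,15) (14,15) (14,91/5) (6,19) (5,79/5)]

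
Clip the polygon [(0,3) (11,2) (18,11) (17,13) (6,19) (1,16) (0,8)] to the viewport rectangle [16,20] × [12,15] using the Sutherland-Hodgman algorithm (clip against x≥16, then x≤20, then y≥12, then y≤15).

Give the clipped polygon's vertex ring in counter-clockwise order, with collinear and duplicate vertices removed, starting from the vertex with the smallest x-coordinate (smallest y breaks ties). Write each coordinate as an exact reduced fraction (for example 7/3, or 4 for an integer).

1. After x ≥ 16: [(16,59/7) (18,11) (17,13) (16,149/11)]
2. After x ≤ 20: [(16,59/7) (18,11) (17,13) (16,149/11)]
3. After y ≥ 12: [(16,12) (35/2,12) (17,13) (16,149/11)]
4. After y ≤ 15: [(16,12) (35/2,12) (17,13) (16,149/11)]
5. Canonical ring: [(16,12) (35/2,12) (17,13) (16,149/11)]

Clipped polygon: [(16,12) (35/2,12) (17,13) (16,149/11)]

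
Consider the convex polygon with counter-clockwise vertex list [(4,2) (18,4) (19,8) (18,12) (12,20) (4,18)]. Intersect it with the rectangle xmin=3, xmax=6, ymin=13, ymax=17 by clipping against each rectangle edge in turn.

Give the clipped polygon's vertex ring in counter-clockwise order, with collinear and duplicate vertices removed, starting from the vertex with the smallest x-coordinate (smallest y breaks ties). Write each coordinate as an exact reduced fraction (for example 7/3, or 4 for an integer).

1. After x ≥ 3: [(4,2) (18,4) (19,8) (18,12) (12,20) (4,18)]
2. After x ≤ 6: [(4,2) (6,16/7) (6,37/2) (4,18)]
3. After y ≥ 13: [(4,13) (6,13) (6,37/2) (4,18)]
4. After y ≤ 17: [(4,17) (4,13) (6,13) (6,17)]
5. Canonical ring: [(4,13) (6,13) (6,17) (4,17)]

Clipped polygon: [(4,13) (6,13) (6,17) (4,17)]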